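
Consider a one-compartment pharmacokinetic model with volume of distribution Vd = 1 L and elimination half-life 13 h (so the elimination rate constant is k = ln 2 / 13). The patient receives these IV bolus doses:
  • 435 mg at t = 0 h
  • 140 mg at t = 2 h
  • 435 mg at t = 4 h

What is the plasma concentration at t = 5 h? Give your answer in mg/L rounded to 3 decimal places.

k = ln 2 / 13 = 0.05332 per h
Dose 1 (435 mg at t=0 h): 435·exp(−0.05332·5) = 333.203 mg/L
Dose 2 (140 mg at t=2 h): 140·exp(−0.05332·3) = 119.305 mg/L
Dose 3 (435 mg at t=4 h): 435·exp(−0.05332·1) = 412.414 mg/L
C(5) = 333.203 + 119.305 + 412.414 = 864.922 mg/L

864.922 mg/L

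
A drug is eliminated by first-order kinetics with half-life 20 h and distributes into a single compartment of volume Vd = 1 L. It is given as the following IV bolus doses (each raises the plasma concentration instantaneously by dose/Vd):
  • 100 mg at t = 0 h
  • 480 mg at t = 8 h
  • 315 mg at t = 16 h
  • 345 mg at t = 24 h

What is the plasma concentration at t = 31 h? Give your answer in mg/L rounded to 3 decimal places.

708.433 mg/L

k = ln 2 / 20 = 0.03466 per h
Dose 1 (100 mg at t=0 h): 100·exp(−0.03466·31) = 34.151 mg/L
Dose 2 (480 mg at t=8 h): 480·exp(−0.03466·23) = 216.300 mg/L
Dose 3 (315 mg at t=16 h): 315·exp(−0.03466·15) = 187.300 mg/L
Dose 4 (345 mg at t=24 h): 345·exp(−0.03466·7) = 270.682 mg/L
C(31) = 34.151 + 216.300 + 187.300 + 270.682 = 708.433 mg/L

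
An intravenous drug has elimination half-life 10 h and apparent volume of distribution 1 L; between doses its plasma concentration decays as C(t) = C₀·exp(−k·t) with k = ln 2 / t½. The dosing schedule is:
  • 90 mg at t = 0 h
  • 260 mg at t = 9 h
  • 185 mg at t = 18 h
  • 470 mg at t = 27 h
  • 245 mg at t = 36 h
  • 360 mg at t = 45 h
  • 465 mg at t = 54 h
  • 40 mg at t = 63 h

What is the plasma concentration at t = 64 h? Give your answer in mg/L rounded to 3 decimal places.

k = ln 2 / 10 = 0.06931 per h
Dose 1 (90 mg at t=0 h): 90·exp(−0.06931·64) = 1.066 mg/L
Dose 2 (260 mg at t=9 h): 260·exp(−0.06931·55) = 5.745 mg/L
Dose 3 (185 mg at t=18 h): 185·exp(−0.06931·46) = 7.628 mg/L
Dose 4 (470 mg at t=27 h): 470·exp(−0.06931·37) = 36.165 mg/L
Dose 5 (245 mg at t=36 h): 245·exp(−0.06931·28) = 35.179 mg/L
Dose 6 (360 mg at t=45 h): 360·exp(−0.06931·19) = 96.460 mg/L
Dose 7 (465 mg at t=54 h): 465·exp(−0.06931·10) = 232.500 mg/L
Dose 8 (40 mg at t=63 h): 40·exp(−0.06931·1) = 37.321 mg/L
C(64) = 1.066 + 5.745 + 7.628 + 36.165 + 35.179 + 96.460 + 232.500 + 37.321 = 452.064 mg/L

452.064 mg/L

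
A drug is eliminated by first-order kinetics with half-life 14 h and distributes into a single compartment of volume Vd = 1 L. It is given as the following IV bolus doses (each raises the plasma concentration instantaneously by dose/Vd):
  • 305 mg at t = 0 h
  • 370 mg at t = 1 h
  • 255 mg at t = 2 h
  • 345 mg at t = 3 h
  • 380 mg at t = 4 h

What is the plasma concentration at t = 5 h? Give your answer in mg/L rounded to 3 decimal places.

1435.562 mg/L

k = ln 2 / 14 = 0.04951 per h
Dose 1 (305 mg at t=0 h): 305·exp(−0.04951·5) = 238.116 mg/L
Dose 2 (370 mg at t=1 h): 370·exp(−0.04951·4) = 303.524 mg/L
Dose 3 (255 mg at t=2 h): 255·exp(−0.04951·3) = 219.803 mg/L
Dose 4 (345 mg at t=3 h): 345·exp(−0.04951·2) = 312.475 mg/L
Dose 5 (380 mg at t=4 h): 380·exp(−0.04951·1) = 361.644 mg/L
C(5) = 238.116 + 303.524 + 219.803 + 312.475 + 361.644 = 1435.562 mg/L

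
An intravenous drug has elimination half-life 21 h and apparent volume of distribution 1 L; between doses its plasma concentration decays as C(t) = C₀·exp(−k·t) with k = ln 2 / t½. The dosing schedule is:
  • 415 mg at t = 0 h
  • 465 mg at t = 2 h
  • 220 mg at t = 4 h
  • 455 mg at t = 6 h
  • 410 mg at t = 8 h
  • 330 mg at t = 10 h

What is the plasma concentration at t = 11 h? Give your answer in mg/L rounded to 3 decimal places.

1885.164 mg/L

k = ln 2 / 21 = 0.03301 per h
Dose 1 (415 mg at t=0 h): 415·exp(−0.03301·11) = 288.646 mg/L
Dose 2 (465 mg at t=2 h): 465·exp(−0.03301·9) = 345.494 mg/L
Dose 3 (220 mg at t=4 h): 220·exp(−0.03301·7) = 174.614 mg/L
Dose 4 (455 mg at t=6 h): 455·exp(−0.03301·5) = 385.778 mg/L
Dose 5 (410 mg at t=8 h): 410·exp(−0.03301·3) = 371.347 mg/L
Dose 6 (330 mg at t=10 h): 330·exp(−0.03301·1) = 319.285 mg/L
C(11) = 288.646 + 345.494 + 174.614 + 385.778 + 371.347 + 319.285 = 1885.164 mg/L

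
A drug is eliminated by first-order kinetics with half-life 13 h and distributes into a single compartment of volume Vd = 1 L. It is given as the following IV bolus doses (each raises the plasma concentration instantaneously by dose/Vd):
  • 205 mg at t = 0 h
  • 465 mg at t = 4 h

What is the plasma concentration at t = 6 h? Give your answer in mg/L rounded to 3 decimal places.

k = ln 2 / 13 = 0.05332 per h
Dose 1 (205 mg at t=0 h): 205·exp(−0.05332·6) = 148.873 mg/L
Dose 2 (465 mg at t=4 h): 465·exp(−0.05332·2) = 417.966 mg/L
C(6) = 148.873 + 417.966 = 566.839 mg/L

566.839 mg/L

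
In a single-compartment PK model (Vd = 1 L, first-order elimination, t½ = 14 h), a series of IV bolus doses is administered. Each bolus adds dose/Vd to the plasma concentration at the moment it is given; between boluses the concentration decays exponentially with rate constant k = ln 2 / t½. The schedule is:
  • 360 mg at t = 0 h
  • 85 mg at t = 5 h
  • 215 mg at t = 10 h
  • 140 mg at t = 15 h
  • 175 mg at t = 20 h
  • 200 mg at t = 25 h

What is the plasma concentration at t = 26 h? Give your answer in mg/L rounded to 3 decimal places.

k = ln 2 / 14 = 0.04951 per h
Dose 1 (360 mg at t=0 h): 360·exp(−0.04951·26) = 99.368 mg/L
Dose 2 (85 mg at t=5 h): 85·exp(−0.04951·21) = 30.052 mg/L
Dose 3 (215 mg at t=10 h): 215·exp(−0.04951·16) = 97.365 mg/L
Dose 4 (140 mg at t=15 h): 140·exp(−0.04951·11) = 81.209 mg/L
Dose 5 (175 mg at t=20 h): 175·exp(−0.04951·6) = 130.025 mg/L
Dose 6 (200 mg at t=25 h): 200·exp(−0.04951·1) = 190.339 mg/L
C(26) = 99.368 + 30.052 + 97.365 + 81.209 + 130.025 + 190.339 = 628.358 mg/L

628.358 mg/L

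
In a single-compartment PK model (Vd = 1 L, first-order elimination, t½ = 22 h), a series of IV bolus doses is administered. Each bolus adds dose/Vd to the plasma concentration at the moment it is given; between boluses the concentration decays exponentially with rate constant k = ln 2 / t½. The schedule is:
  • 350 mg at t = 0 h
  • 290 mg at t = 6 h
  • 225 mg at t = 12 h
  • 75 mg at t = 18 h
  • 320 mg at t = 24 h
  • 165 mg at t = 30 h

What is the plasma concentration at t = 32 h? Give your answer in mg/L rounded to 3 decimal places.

k = ln 2 / 22 = 0.03151 per h
Dose 1 (350 mg at t=0 h): 350·exp(−0.03151·32) = 127.705 mg/L
Dose 2 (290 mg at t=6 h): 290·exp(−0.03151·26) = 127.831 mg/L
Dose 3 (225 mg at t=12 h): 225·exp(−0.03151·20) = 119.817 mg/L
Dose 4 (75 mg at t=18 h): 75·exp(−0.03151·14) = 48.250 mg/L
Dose 5 (320 mg at t=24 h): 320·exp(−0.03151·8) = 248.705 mg/L
Dose 6 (165 mg at t=30 h): 165·exp(−0.03151·2) = 154.924 mg/L
C(32) = 127.705 + 127.831 + 119.817 + 48.250 + 248.705 + 154.924 = 827.231 mg/L

827.231 mg/L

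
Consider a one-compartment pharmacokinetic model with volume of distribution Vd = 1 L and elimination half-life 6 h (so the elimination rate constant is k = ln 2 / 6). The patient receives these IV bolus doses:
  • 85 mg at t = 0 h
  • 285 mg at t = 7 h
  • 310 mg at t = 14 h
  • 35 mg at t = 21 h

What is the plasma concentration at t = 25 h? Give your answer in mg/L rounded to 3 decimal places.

k = ln 2 / 6 = 0.11552 per h
Dose 1 (85 mg at t=0 h): 85·exp(−0.11552·25) = 4.733 mg/L
Dose 2 (285 mg at t=7 h): 285·exp(−0.11552·18) = 35.625 mg/L
Dose 3 (310 mg at t=14 h): 310·exp(−0.11552·11) = 86.991 mg/L
Dose 4 (35 mg at t=21 h): 35·exp(−0.11552·4) = 22.049 mg/L
C(25) = 4.733 + 35.625 + 86.991 + 22.049 = 149.397 mg/L

149.397 mg/L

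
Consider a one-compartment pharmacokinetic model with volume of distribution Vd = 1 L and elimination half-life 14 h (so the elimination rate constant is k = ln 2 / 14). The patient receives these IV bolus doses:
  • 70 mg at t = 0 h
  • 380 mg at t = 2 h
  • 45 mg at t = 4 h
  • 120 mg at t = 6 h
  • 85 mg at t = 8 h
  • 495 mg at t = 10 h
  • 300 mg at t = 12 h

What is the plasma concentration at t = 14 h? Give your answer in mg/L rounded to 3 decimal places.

1093.897 mg/L

k = ln 2 / 14 = 0.04951 per h
Dose 1 (70 mg at t=0 h): 70·exp(−0.04951·14) = 35.000 mg/L
Dose 2 (380 mg at t=2 h): 380·exp(−0.04951·12) = 209.777 mg/L
Dose 3 (45 mg at t=4 h): 45·exp(−0.04951·10) = 27.428 mg/L
Dose 4 (120 mg at t=6 h): 120·exp(−0.04951·8) = 80.754 mg/L
Dose 5 (85 mg at t=8 h): 85·exp(−0.04951·6) = 63.155 mg/L
Dose 6 (495 mg at t=10 h): 495·exp(−0.04951·4) = 406.066 mg/L
Dose 7 (300 mg at t=12 h): 300·exp(−0.04951·2) = 271.717 mg/L
C(14) = 35.000 + 209.777 + 27.428 + 80.754 + 63.155 + 406.066 + 271.717 = 1093.897 mg/L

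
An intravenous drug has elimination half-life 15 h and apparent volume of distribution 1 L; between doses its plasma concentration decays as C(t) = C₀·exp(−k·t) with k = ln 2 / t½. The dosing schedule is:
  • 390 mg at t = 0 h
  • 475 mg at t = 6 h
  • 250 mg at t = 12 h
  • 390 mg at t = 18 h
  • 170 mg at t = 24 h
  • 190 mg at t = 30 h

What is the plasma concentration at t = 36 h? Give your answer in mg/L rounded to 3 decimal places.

k = ln 2 / 15 = 0.04621 per h
Dose 1 (390 mg at t=0 h): 390·exp(−0.04621·36) = 73.891 mg/L
Dose 2 (475 mg at t=6 h): 475·exp(−0.04621·30) = 118.750 mg/L
Dose 3 (250 mg at t=12 h): 250·exp(−0.04621·24) = 82.469 mg/L
Dose 4 (390 mg at t=18 h): 390·exp(−0.04621·18) = 169.757 mg/L
Dose 5 (170 mg at t=24 h): 170·exp(−0.04621·12) = 97.639 mg/L
Dose 6 (190 mg at t=30 h): 190·exp(−0.04621·6) = 143.993 mg/L
C(36) = 73.891 + 118.750 + 82.469 + 169.757 + 97.639 + 143.993 = 686.500 mg/L

686.500 mg/L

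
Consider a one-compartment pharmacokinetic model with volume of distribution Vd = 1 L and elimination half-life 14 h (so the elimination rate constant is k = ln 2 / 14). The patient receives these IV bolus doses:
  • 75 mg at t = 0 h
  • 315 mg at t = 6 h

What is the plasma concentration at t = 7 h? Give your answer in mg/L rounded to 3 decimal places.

k = ln 2 / 14 = 0.04951 per h
Dose 1 (75 mg at t=0 h): 75·exp(−0.04951·7) = 53.033 mg/L
Dose 2 (315 mg at t=6 h): 315·exp(−0.04951·1) = 299.784 mg/L
C(7) = 53.033 + 299.784 = 352.817 mg/L

352.817 mg/L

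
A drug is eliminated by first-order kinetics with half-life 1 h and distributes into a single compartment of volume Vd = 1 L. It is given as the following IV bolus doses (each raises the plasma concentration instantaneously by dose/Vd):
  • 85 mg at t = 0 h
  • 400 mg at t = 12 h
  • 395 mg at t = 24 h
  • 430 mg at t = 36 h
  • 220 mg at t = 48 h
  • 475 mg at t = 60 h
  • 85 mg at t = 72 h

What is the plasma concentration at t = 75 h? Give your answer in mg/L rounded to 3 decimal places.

10.639 mg/L

k = ln 2 / 1 = 0.69315 per h
Dose 1 (85 mg at t=0 h): 85·exp(−0.69315·75) = 0.000 mg/L
Dose 2 (400 mg at t=12 h): 400·exp(−0.69315·63) = 0.000 mg/L
Dose 3 (395 mg at t=24 h): 395·exp(−0.69315·51) = 0.000 mg/L
Dose 4 (430 mg at t=36 h): 430·exp(−0.69315·39) = 0.000 mg/L
Dose 5 (220 mg at t=48 h): 220·exp(−0.69315·27) = 0.000 mg/L
Dose 6 (475 mg at t=60 h): 475·exp(−0.69315·15) = 0.014 mg/L
Dose 7 (85 mg at t=72 h): 85·exp(−0.69315·3) = 10.625 mg/L
C(75) = 0.000 + 0.000 + 0.000 + 0.000 + 0.000 + 0.014 + 10.625 = 10.639 mg/L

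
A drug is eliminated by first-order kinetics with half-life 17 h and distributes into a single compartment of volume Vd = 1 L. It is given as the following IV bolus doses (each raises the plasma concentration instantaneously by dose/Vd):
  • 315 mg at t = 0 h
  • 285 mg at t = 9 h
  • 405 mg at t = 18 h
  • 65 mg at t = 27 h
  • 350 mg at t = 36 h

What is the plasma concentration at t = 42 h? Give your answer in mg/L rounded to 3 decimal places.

k = ln 2 / 17 = 0.04077 per h
Dose 1 (315 mg at t=0 h): 315·exp(−0.04077·42) = 56.832 mg/L
Dose 2 (285 mg at t=9 h): 285·exp(−0.04077·33) = 74.215 mg/L
Dose 3 (405 mg at t=18 h): 405·exp(−0.04077·24) = 152.220 mg/L
Dose 4 (65 mg at t=27 h): 65·exp(−0.04077·15) = 35.261 mg/L
Dose 5 (350 mg at t=36 h): 350·exp(−0.04077·6) = 274.045 mg/L
C(42) = 56.832 + 74.215 + 152.220 + 35.261 + 274.045 = 592.573 mg/L

592.573 mg/L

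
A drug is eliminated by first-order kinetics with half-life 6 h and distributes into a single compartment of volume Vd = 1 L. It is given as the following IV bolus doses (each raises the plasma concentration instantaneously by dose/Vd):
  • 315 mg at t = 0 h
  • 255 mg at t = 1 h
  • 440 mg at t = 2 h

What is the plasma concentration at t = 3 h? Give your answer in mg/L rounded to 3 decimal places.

k = ln 2 / 6 = 0.11552 per h
Dose 1 (315 mg at t=0 h): 315·exp(−0.11552·3) = 222.739 mg/L
Dose 2 (255 mg at t=1 h): 255·exp(−0.11552·2) = 202.394 mg/L
Dose 3 (440 mg at t=2 h): 440·exp(−0.11552·1) = 391.995 mg/L
C(3) = 222.739 + 202.394 + 391.995 = 817.128 mg/L

817.128 mg/L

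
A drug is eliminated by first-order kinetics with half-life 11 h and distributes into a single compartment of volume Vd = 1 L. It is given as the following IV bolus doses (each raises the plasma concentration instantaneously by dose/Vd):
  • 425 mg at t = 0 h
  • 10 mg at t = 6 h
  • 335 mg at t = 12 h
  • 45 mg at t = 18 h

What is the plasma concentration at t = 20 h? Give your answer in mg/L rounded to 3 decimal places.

k = ln 2 / 11 = 0.06301 per h
Dose 1 (425 mg at t=0 h): 425·exp(−0.06301·20) = 120.521 mg/L
Dose 2 (10 mg at t=6 h): 10·exp(−0.06301·14) = 4.139 mg/L
Dose 3 (335 mg at t=12 h): 335·exp(−0.06301·8) = 202.355 mg/L
Dose 4 (45 mg at t=18 h): 45·exp(−0.06301·2) = 39.672 mg/L
C(20) = 120.521 + 4.139 + 202.355 + 39.672 = 366.686 mg/L

366.686 mg/L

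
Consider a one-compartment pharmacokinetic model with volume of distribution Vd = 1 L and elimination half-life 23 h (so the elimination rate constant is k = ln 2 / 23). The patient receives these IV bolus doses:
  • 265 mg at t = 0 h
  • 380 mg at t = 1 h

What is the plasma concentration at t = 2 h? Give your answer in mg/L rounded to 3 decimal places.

618.218 mg/L

k = ln 2 / 23 = 0.03014 per h
Dose 1 (265 mg at t=0 h): 265·exp(−0.03014·2) = 249.499 mg/L
Dose 2 (380 mg at t=1 h): 380·exp(−0.03014·1) = 368.719 mg/L
C(2) = 249.499 + 368.719 = 618.218 mg/L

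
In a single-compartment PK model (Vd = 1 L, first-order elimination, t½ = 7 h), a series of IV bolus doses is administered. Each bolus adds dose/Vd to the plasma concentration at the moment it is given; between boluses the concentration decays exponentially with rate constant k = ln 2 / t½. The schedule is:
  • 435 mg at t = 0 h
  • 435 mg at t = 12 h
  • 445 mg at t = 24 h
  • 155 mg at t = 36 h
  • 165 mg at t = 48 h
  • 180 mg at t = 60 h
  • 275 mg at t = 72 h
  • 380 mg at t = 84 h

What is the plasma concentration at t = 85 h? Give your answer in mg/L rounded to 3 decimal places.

k = ln 2 / 7 = 0.09902 per h
Dose 1 (435 mg at t=0 h): 435·exp(−0.09902·85) = 0.096 mg/L
Dose 2 (435 mg at t=12 h): 435·exp(−0.09902·73) = 0.316 mg/L
Dose 3 (445 mg at t=24 h): 445·exp(−0.09902·61) = 1.059 mg/L
Dose 4 (155 mg at t=36 h): 155·exp(−0.09902·49) = 1.211 mg/L
Dose 5 (165 mg at t=48 h): 165·exp(−0.09902·37) = 4.230 mg/L
Dose 6 (180 mg at t=60 h): 180·exp(−0.09902·25) = 15.141 mg/L
Dose 7 (275 mg at t=72 h): 275·exp(−0.09902·13) = 75.906 mg/L
Dose 8 (380 mg at t=84 h): 380·exp(−0.09902·1) = 344.175 mg/L
C(85) = 0.096 + 0.316 + 1.059 + 1.211 + 4.230 + 15.141 + 75.906 + 344.175 = 442.135 mg/L

442.135 mg/L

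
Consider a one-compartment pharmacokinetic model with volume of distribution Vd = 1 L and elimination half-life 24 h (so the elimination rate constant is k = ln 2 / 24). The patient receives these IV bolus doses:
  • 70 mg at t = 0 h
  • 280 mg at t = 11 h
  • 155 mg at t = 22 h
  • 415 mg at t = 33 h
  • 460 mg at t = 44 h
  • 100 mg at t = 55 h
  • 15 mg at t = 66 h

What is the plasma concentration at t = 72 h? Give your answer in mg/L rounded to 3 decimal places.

506.683 mg/L

k = ln 2 / 24 = 0.02888 per h
Dose 1 (70 mg at t=0 h): 70·exp(−0.02888·72) = 8.750 mg/L
Dose 2 (280 mg at t=11 h): 280·exp(−0.02888·61) = 48.088 mg/L
Dose 3 (155 mg at t=22 h): 155·exp(−0.02888·50) = 36.575 mg/L
Dose 4 (415 mg at t=33 h): 415·exp(−0.02888·39) = 134.547 mg/L
Dose 5 (460 mg at t=44 h): 460·exp(−0.02888·28) = 204.907 mg/L
Dose 6 (100 mg at t=55 h): 100·exp(−0.02888·17) = 61.203 mg/L
Dose 7 (15 mg at t=66 h): 15·exp(−0.02888·6) = 12.613 mg/L
C(72) = 8.750 + 48.088 + 36.575 + 134.547 + 204.907 + 61.203 + 12.613 = 506.683 mg/L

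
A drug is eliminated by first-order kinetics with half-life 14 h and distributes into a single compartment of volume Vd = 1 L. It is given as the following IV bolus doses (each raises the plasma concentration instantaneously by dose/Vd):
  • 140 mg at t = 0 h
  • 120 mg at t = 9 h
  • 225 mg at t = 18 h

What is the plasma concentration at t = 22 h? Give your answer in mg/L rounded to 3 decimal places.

294.727 mg/L

k = ln 2 / 14 = 0.04951 per h
Dose 1 (140 mg at t=0 h): 140·exp(−0.04951·22) = 47.107 mg/L
Dose 2 (120 mg at t=9 h): 120·exp(−0.04951·13) = 63.045 mg/L
Dose 3 (225 mg at t=18 h): 225·exp(−0.04951·4) = 184.575 mg/L
C(22) = 47.107 + 63.045 + 184.575 = 294.727 mg/L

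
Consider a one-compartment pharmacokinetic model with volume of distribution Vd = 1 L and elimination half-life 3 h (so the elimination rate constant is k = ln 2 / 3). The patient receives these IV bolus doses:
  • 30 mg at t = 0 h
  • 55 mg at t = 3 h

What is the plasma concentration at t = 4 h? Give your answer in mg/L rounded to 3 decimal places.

55.559 mg/L

k = ln 2 / 3 = 0.23105 per h
Dose 1 (30 mg at t=0 h): 30·exp(−0.23105·4) = 11.906 mg/L
Dose 2 (55 mg at t=3 h): 55·exp(−0.23105·1) = 43.654 mg/L
C(4) = 11.906 + 43.654 = 55.559 mg/L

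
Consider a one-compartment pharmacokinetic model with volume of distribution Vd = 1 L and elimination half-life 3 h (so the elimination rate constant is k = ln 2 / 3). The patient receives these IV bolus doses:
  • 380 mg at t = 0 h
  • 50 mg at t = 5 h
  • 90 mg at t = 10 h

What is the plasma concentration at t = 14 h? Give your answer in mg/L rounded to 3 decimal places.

k = ln 2 / 3 = 0.23105 per h
Dose 1 (380 mg at t=0 h): 380·exp(−0.23105·14) = 14.962 mg/L
Dose 2 (50 mg at t=5 h): 50·exp(−0.23105·9) = 6.250 mg/L
Dose 3 (90 mg at t=10 h): 90·exp(−0.23105·4) = 35.717 mg/L
C(14) = 14.962 + 6.250 + 35.717 = 56.928 mg/L

56.928 mg/L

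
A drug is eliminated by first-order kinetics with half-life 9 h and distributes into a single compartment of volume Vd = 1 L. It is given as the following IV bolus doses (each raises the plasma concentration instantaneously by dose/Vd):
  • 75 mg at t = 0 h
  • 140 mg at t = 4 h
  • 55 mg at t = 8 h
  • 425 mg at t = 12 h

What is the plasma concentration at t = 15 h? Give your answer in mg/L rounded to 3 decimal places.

k = ln 2 / 9 = 0.07702 per h
Dose 1 (75 mg at t=0 h): 75·exp(−0.07702·15) = 23.624 mg/L
Dose 2 (140 mg at t=4 h): 140·exp(−0.07702·11) = 60.007 mg/L
Dose 3 (55 mg at t=8 h): 55·exp(−0.07702·7) = 32.080 mg/L
Dose 4 (425 mg at t=12 h): 425·exp(−0.07702·3) = 337.323 mg/L
C(15) = 23.624 + 60.007 + 32.080 + 337.323 = 453.033 mg/L

453.033 mg/L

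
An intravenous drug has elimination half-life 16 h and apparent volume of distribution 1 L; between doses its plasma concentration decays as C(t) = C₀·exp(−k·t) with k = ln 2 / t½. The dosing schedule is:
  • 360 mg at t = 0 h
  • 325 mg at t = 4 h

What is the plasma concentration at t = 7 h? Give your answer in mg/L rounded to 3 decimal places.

k = ln 2 / 16 = 0.04332 per h
Dose 1 (360 mg at t=0 h): 360·exp(−0.04332·7) = 265.829 mg/L
Dose 2 (325 mg at t=4 h): 325·exp(−0.04332·3) = 285.391 mg/L
C(7) = 265.829 + 285.391 = 551.220 mg/L

551.220 mg/L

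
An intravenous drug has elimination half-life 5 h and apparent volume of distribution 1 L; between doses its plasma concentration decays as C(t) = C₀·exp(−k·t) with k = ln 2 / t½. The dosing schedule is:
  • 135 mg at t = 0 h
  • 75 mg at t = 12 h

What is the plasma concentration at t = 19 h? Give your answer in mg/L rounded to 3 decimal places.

38.112 mg/L

k = ln 2 / 5 = 0.13863 per h
Dose 1 (135 mg at t=0 h): 135·exp(−0.13863·19) = 9.692 mg/L
Dose 2 (75 mg at t=12 h): 75·exp(−0.13863·7) = 28.420 mg/L
C(19) = 9.692 + 28.420 = 38.112 mg/L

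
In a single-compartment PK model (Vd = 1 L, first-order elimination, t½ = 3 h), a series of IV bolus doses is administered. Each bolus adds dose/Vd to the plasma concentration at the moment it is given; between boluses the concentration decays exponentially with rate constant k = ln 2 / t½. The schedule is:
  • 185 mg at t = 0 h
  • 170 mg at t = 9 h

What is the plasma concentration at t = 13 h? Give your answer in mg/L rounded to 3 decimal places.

76.642 mg/L

k = ln 2 / 3 = 0.23105 per h
Dose 1 (185 mg at t=0 h): 185·exp(−0.23105·13) = 9.177 mg/L
Dose 2 (170 mg at t=9 h): 170·exp(−0.23105·4) = 67.465 mg/L
C(13) = 9.177 + 67.465 = 76.642 mg/L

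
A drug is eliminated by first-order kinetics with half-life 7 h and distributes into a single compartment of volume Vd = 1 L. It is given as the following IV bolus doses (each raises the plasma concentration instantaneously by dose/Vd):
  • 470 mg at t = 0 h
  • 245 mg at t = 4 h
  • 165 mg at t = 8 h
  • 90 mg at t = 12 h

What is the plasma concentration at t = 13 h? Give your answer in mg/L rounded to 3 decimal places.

412.305 mg/L

k = ln 2 / 7 = 0.09902 per h
Dose 1 (470 mg at t=0 h): 470·exp(−0.09902·13) = 129.731 mg/L
Dose 2 (245 mg at t=4 h): 245·exp(−0.09902·9) = 100.491 mg/L
Dose 3 (165 mg at t=8 h): 165·exp(−0.09902·5) = 100.569 mg/L
Dose 4 (90 mg at t=12 h): 90·exp(−0.09902·1) = 81.515 mg/L
C(13) = 129.731 + 100.491 + 100.569 + 81.515 = 412.305 mg/L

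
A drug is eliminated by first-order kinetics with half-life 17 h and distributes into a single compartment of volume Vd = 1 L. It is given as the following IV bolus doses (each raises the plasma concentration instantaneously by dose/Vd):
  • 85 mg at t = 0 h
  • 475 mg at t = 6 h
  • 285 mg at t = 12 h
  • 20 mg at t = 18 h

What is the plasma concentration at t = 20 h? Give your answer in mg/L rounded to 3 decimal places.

530.119 mg/L

k = ln 2 / 17 = 0.04077 per h
Dose 1 (85 mg at t=0 h): 85·exp(−0.04077·20) = 37.607 mg/L
Dose 2 (475 mg at t=6 h): 475·exp(−0.04077·14) = 268.402 mg/L
Dose 3 (285 mg at t=12 h): 285·exp(−0.04077·8) = 205.676 mg/L
Dose 4 (20 mg at t=18 h): 20·exp(−0.04077·2) = 18.434 mg/L
C(20) = 37.607 + 268.402 + 205.676 + 18.434 = 530.119 mg/L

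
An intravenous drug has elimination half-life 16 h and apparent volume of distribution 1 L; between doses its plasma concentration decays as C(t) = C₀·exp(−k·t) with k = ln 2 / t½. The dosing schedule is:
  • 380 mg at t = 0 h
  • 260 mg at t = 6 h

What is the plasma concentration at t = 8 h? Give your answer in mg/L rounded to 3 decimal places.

507.122 mg/L

k = ln 2 / 16 = 0.04332 per h
Dose 1 (380 mg at t=0 h): 380·exp(−0.04332·8) = 268.701 mg/L
Dose 2 (260 mg at t=6 h): 260·exp(−0.04332·2) = 238.421 mg/L
C(8) = 268.701 + 238.421 = 507.122 mg/L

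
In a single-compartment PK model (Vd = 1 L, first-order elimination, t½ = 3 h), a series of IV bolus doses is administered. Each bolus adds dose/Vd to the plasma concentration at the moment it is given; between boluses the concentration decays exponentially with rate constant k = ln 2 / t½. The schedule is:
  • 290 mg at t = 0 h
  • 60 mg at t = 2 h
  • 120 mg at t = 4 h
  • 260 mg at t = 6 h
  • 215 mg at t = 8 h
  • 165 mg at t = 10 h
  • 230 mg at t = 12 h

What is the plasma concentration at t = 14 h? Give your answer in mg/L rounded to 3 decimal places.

k = ln 2 / 3 = 0.23105 per h
Dose 1 (290 mg at t=0 h): 290·exp(−0.23105·14) = 11.418 mg/L
Dose 2 (60 mg at t=2 h): 60·exp(−0.23105·12) = 3.750 mg/L
Dose 3 (120 mg at t=4 h): 120·exp(−0.23105·10) = 11.906 mg/L
Dose 4 (260 mg at t=6 h): 260·exp(−0.23105·8) = 40.947 mg/L
Dose 5 (215 mg at t=8 h): 215·exp(−0.23105·6) = 53.750 mg/L
Dose 6 (165 mg at t=10 h): 165·exp(−0.23105·4) = 65.480 mg/L
Dose 7 (230 mg at t=12 h): 230·exp(−0.23105·2) = 144.891 mg/L
C(14) = 11.418 + 3.750 + 11.906 + 40.947 + 53.750 + 65.480 + 144.891 = 332.142 mg/L

332.142 mg/L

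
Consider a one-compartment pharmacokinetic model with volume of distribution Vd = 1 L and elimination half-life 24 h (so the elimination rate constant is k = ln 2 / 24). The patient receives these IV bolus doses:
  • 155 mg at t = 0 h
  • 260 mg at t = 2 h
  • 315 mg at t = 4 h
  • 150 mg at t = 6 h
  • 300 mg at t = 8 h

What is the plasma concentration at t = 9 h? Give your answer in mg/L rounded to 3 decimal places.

k = ln 2 / 24 = 0.02888 per h
Dose 1 (155 mg at t=0 h): 155·exp(−0.02888·9) = 119.521 mg/L
Dose 2 (260 mg at t=2 h): 260·exp(−0.02888·7) = 212.409 mg/L
Dose 3 (315 mg at t=4 h): 315·exp(−0.02888·5) = 272.644 mg/L
Dose 4 (150 mg at t=6 h): 150·exp(−0.02888·3) = 137.551 mg/L
Dose 5 (300 mg at t=8 h): 300·exp(−0.02888·1) = 291.460 mg/L
C(9) = 119.521 + 212.409 + 272.644 + 137.551 + 291.460 = 1033.585 mg/L

1033.585 mg/L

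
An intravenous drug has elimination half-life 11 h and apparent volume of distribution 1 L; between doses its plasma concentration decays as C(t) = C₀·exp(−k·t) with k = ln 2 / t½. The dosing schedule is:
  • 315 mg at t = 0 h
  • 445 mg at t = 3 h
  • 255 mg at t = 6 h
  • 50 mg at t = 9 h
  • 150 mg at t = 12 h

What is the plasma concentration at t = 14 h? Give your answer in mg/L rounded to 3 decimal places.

k = ln 2 / 11 = 0.06301 per h
Dose 1 (315 mg at t=0 h): 315·exp(−0.06301·14) = 130.371 mg/L
Dose 2 (445 mg at t=3 h): 445·exp(−0.06301·11) = 222.500 mg/L
Dose 3 (255 mg at t=6 h): 255·exp(−0.06301·8) = 154.031 mg/L
Dose 4 (50 mg at t=9 h): 50·exp(−0.06301·5) = 36.487 mg/L
Dose 5 (150 mg at t=12 h): 150·exp(−0.06301·2) = 132.239 mg/L
C(14) = 130.371 + 222.500 + 154.031 + 36.487 + 132.239 = 675.628 mg/L

675.628 mg/L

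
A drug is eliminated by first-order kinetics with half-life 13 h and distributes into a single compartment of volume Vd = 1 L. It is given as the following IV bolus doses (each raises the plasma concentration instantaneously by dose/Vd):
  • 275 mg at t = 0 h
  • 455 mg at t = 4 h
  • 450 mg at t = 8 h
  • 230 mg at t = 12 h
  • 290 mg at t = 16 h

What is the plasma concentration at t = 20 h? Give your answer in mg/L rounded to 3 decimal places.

910.297 mg/L

k = ln 2 / 13 = 0.05332 per h
Dose 1 (275 mg at t=0 h): 275·exp(−0.05332·20) = 94.669 mg/L
Dose 2 (455 mg at t=4 h): 455·exp(−0.05332·16) = 193.871 mg/L
Dose 3 (450 mg at t=8 h): 450·exp(−0.05332·12) = 237.322 mg/L
Dose 4 (230 mg at t=12 h): 230·exp(−0.05332·8) = 150.134 mg/L
Dose 5 (290 mg at t=16 h): 290·exp(−0.05332·4) = 234.301 mg/L
C(20) = 94.669 + 193.871 + 237.322 + 150.134 + 234.301 = 910.297 mg/L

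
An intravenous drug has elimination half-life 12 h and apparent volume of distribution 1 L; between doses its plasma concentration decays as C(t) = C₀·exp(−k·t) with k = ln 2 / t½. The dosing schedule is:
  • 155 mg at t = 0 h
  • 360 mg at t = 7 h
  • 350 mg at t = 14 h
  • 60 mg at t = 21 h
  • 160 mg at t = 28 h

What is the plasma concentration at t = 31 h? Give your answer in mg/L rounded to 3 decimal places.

415.182 mg/L

k = ln 2 / 12 = 0.05776 per h
Dose 1 (155 mg at t=0 h): 155·exp(−0.05776·31) = 25.863 mg/L
Dose 2 (360 mg at t=7 h): 360·exp(−0.05776·24) = 90.000 mg/L
Dose 3 (350 mg at t=14 h): 350·exp(−0.05776·17) = 131.102 mg/L
Dose 4 (60 mg at t=21 h): 60·exp(−0.05776·10) = 33.674 mg/L
Dose 5 (160 mg at t=28 h): 160·exp(−0.05776·3) = 134.543 mg/L
C(31) = 25.863 + 90.000 + 131.102 + 33.674 + 134.543 = 415.182 mg/L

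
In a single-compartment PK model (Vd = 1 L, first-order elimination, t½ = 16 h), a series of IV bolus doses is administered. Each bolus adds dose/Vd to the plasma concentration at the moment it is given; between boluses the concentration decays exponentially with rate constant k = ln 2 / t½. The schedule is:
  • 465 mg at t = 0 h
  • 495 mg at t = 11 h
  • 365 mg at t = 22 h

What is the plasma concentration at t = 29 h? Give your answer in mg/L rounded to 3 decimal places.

628.863 mg/L

k = ln 2 / 16 = 0.04332 per h
Dose 1 (465 mg at t=0 h): 465·exp(−0.04332·29) = 132.384 mg/L
Dose 2 (495 mg at t=11 h): 495·exp(−0.04332·18) = 226.959 mg/L
Dose 3 (365 mg at t=22 h): 365·exp(−0.04332·7) = 269.521 mg/L
C(29) = 132.384 + 226.959 + 269.521 = 628.863 mg/L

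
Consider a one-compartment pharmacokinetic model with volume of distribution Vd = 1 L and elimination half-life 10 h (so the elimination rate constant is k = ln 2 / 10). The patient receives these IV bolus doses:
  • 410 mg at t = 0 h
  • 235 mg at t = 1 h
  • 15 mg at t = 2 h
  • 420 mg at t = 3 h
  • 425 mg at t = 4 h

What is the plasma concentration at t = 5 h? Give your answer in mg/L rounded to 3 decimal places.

1242.365 mg/L

k = ln 2 / 10 = 0.06931 per h
Dose 1 (410 mg at t=0 h): 410·exp(−0.06931·5) = 289.914 mg/L
Dose 2 (235 mg at t=1 h): 235·exp(−0.06931·4) = 178.097 mg/L
Dose 3 (15 mg at t=2 h): 15·exp(−0.06931·3) = 12.184 mg/L
Dose 4 (420 mg at t=3 h): 420·exp(−0.06931·2) = 365.631 mg/L
Dose 5 (425 mg at t=4 h): 425·exp(−0.06931·1) = 396.539 mg/L
C(5) = 289.914 + 178.097 + 12.184 + 365.631 + 396.539 = 1242.365 mg/L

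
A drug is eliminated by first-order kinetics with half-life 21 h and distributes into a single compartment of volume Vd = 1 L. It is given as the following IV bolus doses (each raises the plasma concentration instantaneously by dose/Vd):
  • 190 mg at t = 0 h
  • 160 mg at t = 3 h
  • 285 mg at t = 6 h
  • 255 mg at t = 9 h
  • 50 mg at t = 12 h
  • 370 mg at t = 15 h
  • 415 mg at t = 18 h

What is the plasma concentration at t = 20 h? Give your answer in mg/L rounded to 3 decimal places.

k = ln 2 / 21 = 0.03301 per h
Dose 1 (190 mg at t=0 h): 190·exp(−0.03301·20) = 98.188 mg/L
Dose 2 (160 mg at t=3 h): 160·exp(−0.03301·17) = 91.291 mg/L
Dose 3 (285 mg at t=6 h): 285·exp(−0.03301·14) = 179.539 mg/L
Dose 4 (255 mg at t=9 h): 255·exp(−0.03301·11) = 177.361 mg/L
Dose 5 (50 mg at t=12 h): 50·exp(−0.03301·8) = 38.397 mg/L
Dose 6 (370 mg at t=15 h): 370·exp(−0.03301·5) = 313.710 mg/L
Dose 7 (415 mg at t=18 h): 415·exp(−0.03301·2) = 388.489 mg/L
C(20) = 98.188 + 91.291 + 179.539 + 177.361 + 38.397 + 313.710 + 388.489 = 1286.974 mg/L

1286.974 mg/L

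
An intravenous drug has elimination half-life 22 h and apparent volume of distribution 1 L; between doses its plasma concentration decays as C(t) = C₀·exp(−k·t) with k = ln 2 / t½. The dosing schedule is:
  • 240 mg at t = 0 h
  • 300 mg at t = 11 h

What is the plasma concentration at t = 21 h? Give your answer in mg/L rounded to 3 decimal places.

342.763 mg/L

k = ln 2 / 22 = 0.03151 per h
Dose 1 (240 mg at t=0 h): 240·exp(−0.03151·21) = 123.841 mg/L
Dose 2 (300 mg at t=11 h): 300·exp(−0.03151·10) = 218.922 mg/L
C(21) = 123.841 + 218.922 = 342.763 mg/L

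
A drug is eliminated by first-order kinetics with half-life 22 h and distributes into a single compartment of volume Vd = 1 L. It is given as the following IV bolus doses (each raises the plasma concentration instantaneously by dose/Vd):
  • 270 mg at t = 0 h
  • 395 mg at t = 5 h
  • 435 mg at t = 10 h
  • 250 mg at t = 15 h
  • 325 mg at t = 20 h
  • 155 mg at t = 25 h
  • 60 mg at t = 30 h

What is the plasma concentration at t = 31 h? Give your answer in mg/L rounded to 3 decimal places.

k = ln 2 / 22 = 0.03151 per h
Dose 1 (270 mg at t=0 h): 270·exp(−0.03151·31) = 101.668 mg/L
Dose 2 (395 mg at t=5 h): 395·exp(−0.03151·26) = 174.114 mg/L
Dose 3 (435 mg at t=10 h): 435·exp(−0.03151·21) = 224.462 mg/L
Dose 4 (250 mg at t=15 h): 250·exp(−0.03151·16) = 151.011 mg/L
Dose 5 (325 mg at t=20 h): 325·exp(−0.03151·11) = 229.810 mg/L
Dose 6 (155 mg at t=25 h): 155·exp(−0.03151·6) = 128.302 mg/L
Dose 7 (60 mg at t=30 h): 60·exp(−0.03151·1) = 58.139 mg/L
C(31) = 101.668 + 174.114 + 224.462 + 151.011 + 229.810 + 128.302 + 58.139 = 1067.506 mg/L

1067.506 mg/L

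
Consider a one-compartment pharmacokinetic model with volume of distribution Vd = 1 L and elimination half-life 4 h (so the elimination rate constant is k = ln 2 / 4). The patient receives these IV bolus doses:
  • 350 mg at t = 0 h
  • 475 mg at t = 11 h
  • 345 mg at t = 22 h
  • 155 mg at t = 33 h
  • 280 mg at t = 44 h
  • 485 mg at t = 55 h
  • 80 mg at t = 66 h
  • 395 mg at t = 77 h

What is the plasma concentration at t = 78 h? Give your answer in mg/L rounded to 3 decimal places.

k = ln 2 / 4 = 0.17329 per h
Dose 1 (350 mg at t=0 h): 350·exp(−0.17329·78) = 0.000 mg/L
Dose 2 (475 mg at t=11 h): 475·exp(−0.17329·67) = 0.004 mg/L
Dose 3 (345 mg at t=22 h): 345·exp(−0.17329·56) = 0.021 mg/L
Dose 4 (155 mg at t=33 h): 155·exp(−0.17329·45) = 0.064 mg/L
Dose 5 (280 mg at t=44 h): 280·exp(−0.17329·34) = 0.773 mg/L
Dose 6 (485 mg at t=55 h): 485·exp(−0.17329·23) = 9.012 mg/L
Dose 7 (80 mg at t=66 h): 80·exp(−0.17329·12) = 10.000 mg/L
Dose 8 (395 mg at t=77 h): 395·exp(−0.17329·1) = 332.154 mg/L
C(78) = 0.000 + 0.004 + 0.021 + 0.064 + 0.773 + 9.012 + 10.000 + 332.154 = 352.029 mg/L

352.029 mg/L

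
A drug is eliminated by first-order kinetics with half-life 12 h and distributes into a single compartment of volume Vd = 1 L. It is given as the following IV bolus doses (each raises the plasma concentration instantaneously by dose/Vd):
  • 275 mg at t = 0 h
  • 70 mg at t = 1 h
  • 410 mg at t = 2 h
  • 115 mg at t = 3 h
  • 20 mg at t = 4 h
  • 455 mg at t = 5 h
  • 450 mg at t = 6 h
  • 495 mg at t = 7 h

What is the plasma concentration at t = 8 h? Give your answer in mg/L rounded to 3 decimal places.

k = ln 2 / 12 = 0.05776 per h
Dose 1 (275 mg at t=0 h): 275·exp(−0.05776·8) = 173.239 mg/L
Dose 2 (70 mg at t=1 h): 70·exp(−0.05776·7) = 46.719 mg/L
Dose 3 (410 mg at t=2 h): 410·exp(−0.05776·6) = 289.914 mg/L
Dose 4 (115 mg at t=3 h): 115·exp(−0.05776·5) = 86.153 mg/L
Dose 5 (20 mg at t=4 h): 20·exp(−0.05776·4) = 15.874 mg/L
Dose 6 (455 mg at t=5 h): 455·exp(−0.05776·3) = 382.608 mg/L
Dose 7 (450 mg at t=6 h): 450·exp(−0.05776·2) = 400.904 mg/L
Dose 8 (495 mg at t=7 h): 495·exp(−0.05776·1) = 467.218 mg/L
C(8) = 173.239 + 46.719 + 289.914 + 86.153 + 15.874 + 382.608 + 400.904 + 467.218 = 1862.629 mg/L

1862.629 mg/L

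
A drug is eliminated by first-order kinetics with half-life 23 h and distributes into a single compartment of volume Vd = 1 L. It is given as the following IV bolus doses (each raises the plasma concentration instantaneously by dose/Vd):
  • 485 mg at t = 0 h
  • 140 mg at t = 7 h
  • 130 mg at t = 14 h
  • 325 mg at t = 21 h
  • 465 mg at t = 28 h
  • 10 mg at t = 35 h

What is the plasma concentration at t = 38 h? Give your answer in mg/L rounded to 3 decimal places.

k = ln 2 / 23 = 0.03014 per h
Dose 1 (485 mg at t=0 h): 485·exp(−0.03014·38) = 154.308 mg/L
Dose 2 (140 mg at t=7 h): 140·exp(−0.03014·31) = 55.004 mg/L
Dose 3 (130 mg at t=14 h): 130·exp(−0.03014·24) = 63.070 mg/L
Dose 4 (325 mg at t=21 h): 325·exp(−0.03014·17) = 194.708 mg/L
Dose 5 (465 mg at t=28 h): 465·exp(−0.03014·10) = 344.009 mg/L
Dose 6 (10 mg at t=35 h): 10·exp(−0.03014·3) = 9.136 mg/L
C(38) = 154.308 + 55.004 + 63.070 + 194.708 + 344.009 + 9.136 = 820.234 mg/L

820.234 mg/L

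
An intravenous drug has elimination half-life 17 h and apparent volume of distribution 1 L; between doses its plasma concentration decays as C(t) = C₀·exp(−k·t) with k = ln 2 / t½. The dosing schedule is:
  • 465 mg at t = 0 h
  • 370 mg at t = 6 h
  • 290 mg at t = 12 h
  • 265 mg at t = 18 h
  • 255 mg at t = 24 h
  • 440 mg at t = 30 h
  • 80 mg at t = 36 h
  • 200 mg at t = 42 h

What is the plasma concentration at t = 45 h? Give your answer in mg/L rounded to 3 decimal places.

k = ln 2 / 17 = 0.04077 per h
Dose 1 (465 mg at t=0 h): 465·exp(−0.04077·45) = 74.235 mg/L
Dose 2 (370 mg at t=6 h): 370·exp(−0.04077·39) = 75.440 mg/L
Dose 3 (290 mg at t=12 h): 290·exp(−0.04077·33) = 75.517 mg/L
Dose 4 (265 mg at t=18 h): 265·exp(−0.04077·27) = 88.133 mg/L
Dose 5 (255 mg at t=24 h): 255·exp(−0.04077·21) = 108.313 mg/L
Dose 6 (440 mg at t=30 h): 440·exp(−0.04077·15) = 238.692 mg/L
Dose 7 (80 mg at t=36 h): 80·exp(−0.04077·9) = 55.427 mg/L
Dose 8 (200 mg at t=42 h): 200·exp(−0.04077·3) = 176.973 mg/L
C(45) = 74.235 + 75.440 + 75.517 + 88.133 + 108.313 + 238.692 + 55.427 + 176.973 = 892.730 mg/L

892.730 mg/L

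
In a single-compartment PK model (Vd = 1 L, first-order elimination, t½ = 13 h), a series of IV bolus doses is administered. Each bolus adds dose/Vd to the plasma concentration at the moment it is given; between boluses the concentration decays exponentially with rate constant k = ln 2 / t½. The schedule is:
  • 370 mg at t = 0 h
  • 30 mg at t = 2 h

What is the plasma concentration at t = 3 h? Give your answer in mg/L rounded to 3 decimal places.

k = ln 2 / 13 = 0.05332 per h
Dose 1 (370 mg at t=0 h): 370·exp(−0.05332·3) = 315.307 mg/L
Dose 2 (30 mg at t=2 h): 30·exp(−0.05332·1) = 28.442 mg/L
C(3) = 315.307 + 28.442 = 343.749 mg/L

343.749 mg/L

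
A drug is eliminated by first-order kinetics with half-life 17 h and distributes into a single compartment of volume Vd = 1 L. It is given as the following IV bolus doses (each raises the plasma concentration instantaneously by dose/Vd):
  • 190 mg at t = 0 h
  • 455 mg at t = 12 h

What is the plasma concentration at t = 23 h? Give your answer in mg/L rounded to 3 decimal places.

364.938 mg/L

k = ln 2 / 17 = 0.04077 per h
Dose 1 (190 mg at t=0 h): 190·exp(−0.04077·23) = 74.384 mg/L
Dose 2 (455 mg at t=12 h): 455·exp(−0.04077·11) = 290.554 mg/L
C(23) = 74.384 + 290.554 = 364.938 mg/L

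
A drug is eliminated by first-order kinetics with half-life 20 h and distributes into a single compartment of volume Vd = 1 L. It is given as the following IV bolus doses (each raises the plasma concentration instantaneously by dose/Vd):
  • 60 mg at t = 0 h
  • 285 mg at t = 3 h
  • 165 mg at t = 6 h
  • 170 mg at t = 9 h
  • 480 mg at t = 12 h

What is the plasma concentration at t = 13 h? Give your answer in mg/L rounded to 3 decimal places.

980.862 mg/L

k = ln 2 / 20 = 0.03466 per h
Dose 1 (60 mg at t=0 h): 60·exp(−0.03466·13) = 38.237 mg/L
Dose 2 (285 mg at t=3 h): 285·exp(−0.03466·10) = 201.525 mg/L
Dose 3 (165 mg at t=6 h): 165·exp(−0.03466·7) = 129.456 mg/L
Dose 4 (170 mg at t=9 h): 170·exp(−0.03466·4) = 147.994 mg/L
Dose 5 (480 mg at t=12 h): 480·exp(−0.03466·1) = 463.649 mg/L
C(13) = 38.237 + 201.525 + 129.456 + 147.994 + 463.649 = 980.862 mg/L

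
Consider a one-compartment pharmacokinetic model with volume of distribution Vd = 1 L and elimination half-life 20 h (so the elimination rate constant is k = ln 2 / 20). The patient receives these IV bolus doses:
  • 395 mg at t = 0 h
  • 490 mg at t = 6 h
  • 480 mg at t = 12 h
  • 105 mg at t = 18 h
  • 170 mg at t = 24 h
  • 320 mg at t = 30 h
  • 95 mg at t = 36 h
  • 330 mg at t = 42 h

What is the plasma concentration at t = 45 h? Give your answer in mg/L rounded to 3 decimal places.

1043.331 mg/L

k = ln 2 / 20 = 0.03466 per h
Dose 1 (395 mg at t=0 h): 395·exp(−0.03466·45) = 83.039 mg/L
Dose 2 (490 mg at t=6 h): 490·exp(−0.03466·39) = 126.820 mg/L
Dose 3 (480 mg at t=12 h): 480·exp(−0.03466·33) = 152.947 mg/L
Dose 4 (105 mg at t=18 h): 105·exp(−0.03466·27) = 41.191 mg/L
Dose 5 (170 mg at t=24 h): 170·exp(−0.03466·21) = 82.105 mg/L
Dose 6 (320 mg at t=30 h): 320·exp(−0.03466·15) = 190.273 mg/L
Dose 7 (95 mg at t=36 h): 95·exp(−0.03466·9) = 69.544 mg/L
Dose 8 (330 mg at t=42 h): 330·exp(−0.03466·3) = 297.413 mg/L
C(45) = 83.039 + 126.820 + 152.947 + 41.191 + 82.105 + 190.273 + 69.544 + 297.413 = 1043.331 mg/L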